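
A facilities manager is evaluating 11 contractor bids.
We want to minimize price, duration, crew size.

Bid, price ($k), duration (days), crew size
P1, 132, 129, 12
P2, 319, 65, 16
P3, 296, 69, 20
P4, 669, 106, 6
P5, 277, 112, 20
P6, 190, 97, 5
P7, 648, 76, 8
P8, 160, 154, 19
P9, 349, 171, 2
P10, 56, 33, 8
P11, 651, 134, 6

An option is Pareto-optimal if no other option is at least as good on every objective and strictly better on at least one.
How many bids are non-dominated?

3

P1: dominated by P10 (price 56≤132, duration 33≤129, crew size 8≤12).
P2: dominated by P10 (price 56≤319, duration 33≤65, crew size 8≤16).
P3: dominated by P10 (price 56≤296, duration 33≤69, crew size 8≤20).
P4: dominated by P6 (price 190≤669, duration 97≤106, crew size 5≤6).
P5: dominated by P6 (price 190≤277, duration 97≤112, crew size 5≤20).
P6: not dominated.
P7: dominated by P10 (price 56≤648, duration 33≤76, crew size 8≤8).
P8: dominated by P1 (price 132≤160, duration 129≤154, crew size 12≤19).
P9: not dominated (best crew size).
P10: not dominated (best price).
P11: dominated by P6 (price 190≤651, duration 97≤134, crew size 5≤6).
Pareto-optimal: P6, P9, P10 → 3.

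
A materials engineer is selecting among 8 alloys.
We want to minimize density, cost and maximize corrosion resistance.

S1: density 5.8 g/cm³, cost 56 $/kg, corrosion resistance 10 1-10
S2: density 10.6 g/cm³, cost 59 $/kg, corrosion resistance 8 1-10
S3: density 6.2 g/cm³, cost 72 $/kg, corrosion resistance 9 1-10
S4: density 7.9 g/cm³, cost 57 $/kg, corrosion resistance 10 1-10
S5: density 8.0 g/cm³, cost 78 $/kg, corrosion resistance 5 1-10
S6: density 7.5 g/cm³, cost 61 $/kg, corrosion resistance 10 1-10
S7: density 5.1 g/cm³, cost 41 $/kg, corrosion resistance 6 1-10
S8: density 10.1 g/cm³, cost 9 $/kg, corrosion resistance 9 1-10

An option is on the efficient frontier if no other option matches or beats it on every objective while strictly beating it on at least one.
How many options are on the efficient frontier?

S1: not dominated.
S2: dominated by S1 (density 5.8≤10.6, cost 56≤59, corrosion resistance 10≥8).
S3: dominated by S1 (density 5.8≤6.2, cost 56≤72, corrosion resistance 10≥9).
S4: dominated by S1 (density 5.8≤7.9, cost 56≤57, corrosion resistance 10≥10).
S5: dominated by S1 (density 5.8≤8.0, cost 56≤78, corrosion resistance 10≥5).
S6: dominated by S1 (density 5.8≤7.5, cost 56≤61, corrosion resistance 10≥10).
S7: not dominated (best density).
S8: not dominated (best cost).
Pareto-optimal: S1, S7, S8 → 3.

3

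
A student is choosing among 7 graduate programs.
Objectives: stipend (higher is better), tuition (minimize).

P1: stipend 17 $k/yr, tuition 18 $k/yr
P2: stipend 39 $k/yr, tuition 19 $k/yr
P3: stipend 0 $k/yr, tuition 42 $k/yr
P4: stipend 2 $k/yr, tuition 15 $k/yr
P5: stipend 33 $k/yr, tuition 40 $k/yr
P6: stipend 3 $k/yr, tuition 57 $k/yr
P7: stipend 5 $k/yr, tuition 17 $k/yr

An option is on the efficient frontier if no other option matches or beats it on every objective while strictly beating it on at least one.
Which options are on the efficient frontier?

P1, P2, P4, P7

P1: not dominated.
P2: not dominated (best stipend).
P3: dominated by P1 (stipend 17≥0, tuition 18≤42).
P4: not dominated (best tuition).
P5: dominated by P2 (stipend 39≥33, tuition 19≤40).
P6: dominated by P1 (stipend 17≥3, tuition 18≤57).
P7: not dominated.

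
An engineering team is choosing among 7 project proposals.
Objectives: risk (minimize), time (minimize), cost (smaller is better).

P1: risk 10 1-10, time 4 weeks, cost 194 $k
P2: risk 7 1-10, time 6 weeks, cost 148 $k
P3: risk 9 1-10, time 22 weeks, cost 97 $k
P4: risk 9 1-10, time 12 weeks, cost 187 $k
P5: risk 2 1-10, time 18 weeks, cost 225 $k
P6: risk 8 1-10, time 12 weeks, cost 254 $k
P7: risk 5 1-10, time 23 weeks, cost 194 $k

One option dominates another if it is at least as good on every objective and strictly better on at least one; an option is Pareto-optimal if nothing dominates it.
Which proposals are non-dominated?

P1: not dominated (best time).
P2: not dominated.
P3: not dominated (best cost).
P4: dominated by P2 (risk 7≤9, time 6≤12, cost 148≤187).
P5: not dominated (best risk).
P6: dominated by P2 (risk 7≤8, time 6≤12, cost 148≤254).
P7: not dominated.

P1, P2, P3, P5, P7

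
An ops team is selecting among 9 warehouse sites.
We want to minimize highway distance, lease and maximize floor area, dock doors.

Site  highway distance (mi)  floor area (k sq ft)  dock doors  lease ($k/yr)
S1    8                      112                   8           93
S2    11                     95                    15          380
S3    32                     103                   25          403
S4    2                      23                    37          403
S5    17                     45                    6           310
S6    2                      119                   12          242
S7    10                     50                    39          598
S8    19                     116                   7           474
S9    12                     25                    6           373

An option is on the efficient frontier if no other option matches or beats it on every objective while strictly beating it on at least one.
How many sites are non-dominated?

6

S1: not dominated (best lease).
S2: not dominated.
S3: not dominated.
S4: not dominated.
S5: dominated by S1 (highway distance 8≤17, floor area 112≥45, dock doors 8≥6, lease 93≤310).
S6: not dominated (best floor area).
S7: not dominated (best dock doors).
S8: dominated by S6 (highway distance 2≤19, floor area 119≥116, dock doors 12≥7, lease 242≤474).
S9: dominated by S1 (highway distance 8≤12, floor area 112≥25, dock doors 8≥6, lease 93≤373).
Pareto-optimal: S1, S2, S3, S4, S6, S7 → 6.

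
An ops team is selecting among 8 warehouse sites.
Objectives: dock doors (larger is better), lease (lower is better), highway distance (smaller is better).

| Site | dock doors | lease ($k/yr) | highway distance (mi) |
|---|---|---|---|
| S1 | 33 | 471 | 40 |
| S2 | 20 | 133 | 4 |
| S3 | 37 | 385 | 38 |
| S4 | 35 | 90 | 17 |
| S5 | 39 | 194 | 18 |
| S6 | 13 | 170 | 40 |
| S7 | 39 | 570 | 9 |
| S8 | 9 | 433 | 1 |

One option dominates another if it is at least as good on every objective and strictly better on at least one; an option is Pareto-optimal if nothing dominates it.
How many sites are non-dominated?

5

S1: dominated by S3 (dock doors 37≥33, lease 385≤471, highway distance 38≤40).
S2: not dominated.
S3: dominated by S5 (dock doors 39≥37, lease 194≤385, highway distance 18≤38).
S4: not dominated (best lease).
S5: not dominated.
S6: dominated by S2 (dock doors 20≥13, lease 133≤170, highway distance 4≤40).
S7: not dominated.
S8: not dominated (best highway distance).
Pareto-optimal: S2, S4, S5, S7, S8 → 5.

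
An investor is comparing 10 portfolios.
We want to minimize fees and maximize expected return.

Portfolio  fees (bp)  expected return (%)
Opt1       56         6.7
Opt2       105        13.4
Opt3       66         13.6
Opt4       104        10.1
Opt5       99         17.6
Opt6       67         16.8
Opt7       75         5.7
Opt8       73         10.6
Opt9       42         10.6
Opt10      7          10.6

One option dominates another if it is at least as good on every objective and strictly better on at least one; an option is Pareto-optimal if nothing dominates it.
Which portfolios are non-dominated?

Opt1: dominated by Opt9 (fees 42≤56, expected return 10.6≥6.7).
Opt2: dominated by Opt3 (fees 66≤105, expected return 13.6≥13.4).
Opt3: not dominated.
Opt4: dominated by Opt3 (fees 66≤104, expected return 13.6≥10.1).
Opt5: not dominated (best expected return).
Opt6: not dominated.
Opt7: dominated by Opt1 (fees 56≤75, expected return 6.7≥5.7).
Opt8: dominated by Opt3 (fees 66≤73, expected return 13.6≥10.6).
Opt9: dominated by Opt10 (fees 7≤42, expected return 10.6≥10.6).
Opt10: not dominated (best fees).

Opt3, Opt5, Opt6, Opt10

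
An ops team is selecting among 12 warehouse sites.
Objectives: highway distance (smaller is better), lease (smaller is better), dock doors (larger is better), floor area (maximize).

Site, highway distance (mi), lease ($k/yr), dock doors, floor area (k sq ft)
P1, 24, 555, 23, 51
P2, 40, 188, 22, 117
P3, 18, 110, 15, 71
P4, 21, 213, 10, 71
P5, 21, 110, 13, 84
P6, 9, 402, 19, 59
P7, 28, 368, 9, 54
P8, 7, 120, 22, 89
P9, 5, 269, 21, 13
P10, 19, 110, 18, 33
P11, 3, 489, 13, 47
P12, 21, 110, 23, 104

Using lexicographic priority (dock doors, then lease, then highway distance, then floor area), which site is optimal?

First maximize dock doors: best is 23, kept {P1, P12}.
Then minimize lease: best is 110, kept {P12}.

P12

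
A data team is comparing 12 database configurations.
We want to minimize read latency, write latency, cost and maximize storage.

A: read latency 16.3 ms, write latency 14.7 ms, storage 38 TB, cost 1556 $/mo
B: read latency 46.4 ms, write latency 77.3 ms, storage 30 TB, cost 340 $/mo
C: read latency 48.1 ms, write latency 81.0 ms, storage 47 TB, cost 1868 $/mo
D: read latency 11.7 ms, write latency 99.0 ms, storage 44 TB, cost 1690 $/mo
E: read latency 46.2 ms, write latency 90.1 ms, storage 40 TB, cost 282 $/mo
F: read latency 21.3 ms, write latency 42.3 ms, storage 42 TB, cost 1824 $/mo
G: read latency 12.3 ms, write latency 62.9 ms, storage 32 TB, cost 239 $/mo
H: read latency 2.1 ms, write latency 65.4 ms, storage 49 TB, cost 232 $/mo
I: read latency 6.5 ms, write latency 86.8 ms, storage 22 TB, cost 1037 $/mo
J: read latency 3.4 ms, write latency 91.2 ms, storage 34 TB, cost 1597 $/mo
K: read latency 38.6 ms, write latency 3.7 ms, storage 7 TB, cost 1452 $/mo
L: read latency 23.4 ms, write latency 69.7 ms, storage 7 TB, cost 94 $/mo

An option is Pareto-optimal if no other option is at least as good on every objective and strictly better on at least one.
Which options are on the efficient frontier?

A: not dominated.
B: dominated by G (read latency 12.3≤46.4, write latency 62.9≤77.3, storage 32≥30, cost 239≤340).
C: dominated by H (read latency 2.1≤48.1, write latency 65.4≤81.0, storage 49≥47, cost 232≤1868).
D: dominated by H (read latency 2.1≤11.7, write latency 65.4≤99.0, storage 49≥44, cost 232≤1690).
E: dominated by H (read latency 2.1≤46.2, write latency 65.4≤90.1, storage 49≥40, cost 232≤282).
F: not dominated.
G: not dominated.
H: not dominated (best read latency).
I: dominated by H (read latency 2.1≤6.5, write latency 65.4≤86.8, storage 49≥22, cost 232≤1037).
J: dominated by H (read latency 2.1≤3.4, write latency 65.4≤91.2, storage 49≥34, cost 232≤1597).
K: not dominated (best write latency).
L: not dominated (best cost).

A, F, G, H, K, L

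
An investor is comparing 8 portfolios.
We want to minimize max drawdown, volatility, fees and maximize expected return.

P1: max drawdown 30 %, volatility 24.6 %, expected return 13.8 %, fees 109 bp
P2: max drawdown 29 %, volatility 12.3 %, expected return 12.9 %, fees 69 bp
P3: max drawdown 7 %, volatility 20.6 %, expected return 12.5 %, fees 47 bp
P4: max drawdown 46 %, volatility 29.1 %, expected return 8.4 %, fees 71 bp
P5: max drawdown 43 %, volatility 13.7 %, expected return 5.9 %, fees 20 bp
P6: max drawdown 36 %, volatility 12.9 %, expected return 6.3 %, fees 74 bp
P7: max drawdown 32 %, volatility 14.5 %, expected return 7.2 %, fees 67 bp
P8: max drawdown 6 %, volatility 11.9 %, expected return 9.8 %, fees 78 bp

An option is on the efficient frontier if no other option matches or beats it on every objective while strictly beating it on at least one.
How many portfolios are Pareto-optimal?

P1: not dominated (best expected return).
P2: not dominated.
P3: not dominated.
P4: dominated by P2 (max drawdown 29≤46, volatility 12.3≤29.1, expected return 12.9≥8.4, fees 69≤71).
P5: not dominated (best fees).
P6: dominated by P2 (max drawdown 29≤36, volatility 12.3≤12.9, expected return 12.9≥6.3, fees 69≤74).
P7: not dominated.
P8: not dominated (best max drawdown).
Pareto-optimal: P1, P2, P3, P5, P7, P8 → 6.

6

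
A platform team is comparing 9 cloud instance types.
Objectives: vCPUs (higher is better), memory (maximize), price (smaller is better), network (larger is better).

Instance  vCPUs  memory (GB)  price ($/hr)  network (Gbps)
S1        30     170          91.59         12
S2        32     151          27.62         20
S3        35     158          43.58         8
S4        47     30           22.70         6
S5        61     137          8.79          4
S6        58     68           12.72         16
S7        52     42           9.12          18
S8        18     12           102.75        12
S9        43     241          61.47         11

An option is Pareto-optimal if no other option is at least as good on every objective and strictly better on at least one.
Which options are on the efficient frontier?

S1, S2, S3, S5, S6, S7, S9

S1: not dominated.
S2: not dominated (best network).
S3: not dominated.
S4: dominated by S6 (vCPUs 58≥47, memory 68≥30, price 12.72≤22.70, network 16≥6).
S5: not dominated (best vCPUs).
S6: not dominated.
S7: not dominated.
S8: dominated by S1 (vCPUs 30≥18, memory 170≥12, price 91.59≤102.75, network 12≥12).
S9: not dominated (best memory).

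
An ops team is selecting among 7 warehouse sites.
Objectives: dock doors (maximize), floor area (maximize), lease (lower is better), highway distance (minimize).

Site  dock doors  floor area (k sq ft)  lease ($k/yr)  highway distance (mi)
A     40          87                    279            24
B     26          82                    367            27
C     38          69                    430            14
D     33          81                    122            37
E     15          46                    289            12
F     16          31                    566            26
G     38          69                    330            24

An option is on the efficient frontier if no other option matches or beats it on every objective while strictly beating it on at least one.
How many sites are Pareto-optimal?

4

A: not dominated (best dock doors).
B: dominated by A (dock doors 40≥26, floor area 87≥82, lease 279≤367, highway distance 24≤27).
C: not dominated.
D: not dominated (best lease).
E: not dominated (best highway distance).
F: dominated by A (dock doors 40≥16, floor area 87≥31, lease 279≤566, highway distance 24≤26).
G: dominated by A (dock doors 40≥38, floor area 87≥69, lease 279≤330, highway distance 24≤24).
Pareto-optimal: A, C, D, E → 4.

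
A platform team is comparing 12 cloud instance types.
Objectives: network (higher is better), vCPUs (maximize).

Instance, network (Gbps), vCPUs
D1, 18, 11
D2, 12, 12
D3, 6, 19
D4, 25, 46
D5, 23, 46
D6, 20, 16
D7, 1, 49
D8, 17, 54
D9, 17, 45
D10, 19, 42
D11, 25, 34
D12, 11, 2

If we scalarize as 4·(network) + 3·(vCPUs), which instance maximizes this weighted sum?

D4

D1: 4·18 + 3·11 = 105
D2: 4·12 + 3·12 = 84
D3: 4·6 + 3·19 = 81
D4: 4·25 + 3·46 = 238
D5: 4·23 + 3·46 = 230
D6: 4·20 + 3·16 = 128
D7: 4·1 + 3·49 = 151
D8: 4·17 + 3·54 = 230
D9: 4·17 + 3·45 = 203
D10: 4·19 + 3·42 = 202
D11: 4·25 + 3·34 = 202
D12: 4·11 + 3·2 = 50
Highest: D4 at 238.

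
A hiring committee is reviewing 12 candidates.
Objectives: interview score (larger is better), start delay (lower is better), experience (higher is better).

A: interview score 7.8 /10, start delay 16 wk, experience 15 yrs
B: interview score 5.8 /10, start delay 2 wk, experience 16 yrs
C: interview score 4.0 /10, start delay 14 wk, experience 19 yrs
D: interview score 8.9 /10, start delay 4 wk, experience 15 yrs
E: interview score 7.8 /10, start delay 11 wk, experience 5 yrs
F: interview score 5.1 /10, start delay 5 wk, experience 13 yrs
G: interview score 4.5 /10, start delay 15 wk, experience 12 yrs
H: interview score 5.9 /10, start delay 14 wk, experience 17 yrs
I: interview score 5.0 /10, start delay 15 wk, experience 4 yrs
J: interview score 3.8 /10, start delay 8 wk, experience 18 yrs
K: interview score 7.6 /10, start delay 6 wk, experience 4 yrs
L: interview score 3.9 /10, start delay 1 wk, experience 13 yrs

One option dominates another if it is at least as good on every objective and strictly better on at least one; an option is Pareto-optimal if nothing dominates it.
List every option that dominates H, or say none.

none

A: worse on start delay (16 vs 14).
B: worse on interview score (5.8 vs 5.9).
C: worse on interview score (4.0 vs 5.9).
D: worse on experience (15 vs 17).
E: worse on experience (5 vs 17).
F: worse on interview score (5.1 vs 5.9).
G: worse on interview score (4.5 vs 5.9).
I: worse on interview score (5.0 vs 5.9).
J: worse on interview score (3.8 vs 5.9).
K: worse on experience (4 vs 17).
L: worse on interview score (3.9 vs 5.9).
No option dominates H.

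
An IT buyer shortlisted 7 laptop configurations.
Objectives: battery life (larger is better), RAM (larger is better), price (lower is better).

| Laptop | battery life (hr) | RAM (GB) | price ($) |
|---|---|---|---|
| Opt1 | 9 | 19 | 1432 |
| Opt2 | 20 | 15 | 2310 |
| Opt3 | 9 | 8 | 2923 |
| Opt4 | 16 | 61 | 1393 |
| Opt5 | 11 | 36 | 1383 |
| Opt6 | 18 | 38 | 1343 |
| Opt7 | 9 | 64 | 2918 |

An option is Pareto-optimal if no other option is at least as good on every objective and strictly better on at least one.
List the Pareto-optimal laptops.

Opt1: dominated by Opt4 (battery life 16≥9, RAM 61≥19, price 1393≤1432).
Opt2: not dominated (best battery life).
Opt3: dominated by Opt1 (battery life 9≥9, RAM 19≥8, price 1432≤2923).
Opt4: not dominated.
Opt5: dominated by Opt6 (battery life 18≥11, RAM 38≥36, price 1343≤1383).
Opt6: not dominated (best price).
Opt7: not dominated (best RAM).

Opt2, Opt4, Opt6, Opt7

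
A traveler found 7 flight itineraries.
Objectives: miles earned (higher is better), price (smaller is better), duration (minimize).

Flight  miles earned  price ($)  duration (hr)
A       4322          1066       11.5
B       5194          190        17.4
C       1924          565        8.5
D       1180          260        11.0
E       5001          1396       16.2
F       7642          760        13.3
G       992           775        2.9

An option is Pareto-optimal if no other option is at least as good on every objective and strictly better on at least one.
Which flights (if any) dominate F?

A: worse on miles earned (4322 vs 7642).
B: worse on miles earned (5194 vs 7642).
C: worse on miles earned (1924 vs 7642).
D: worse on miles earned (1180 vs 7642).
E: worse on miles earned (5001 vs 7642).
G: worse on miles earned (992 vs 7642).
No option dominates F.

none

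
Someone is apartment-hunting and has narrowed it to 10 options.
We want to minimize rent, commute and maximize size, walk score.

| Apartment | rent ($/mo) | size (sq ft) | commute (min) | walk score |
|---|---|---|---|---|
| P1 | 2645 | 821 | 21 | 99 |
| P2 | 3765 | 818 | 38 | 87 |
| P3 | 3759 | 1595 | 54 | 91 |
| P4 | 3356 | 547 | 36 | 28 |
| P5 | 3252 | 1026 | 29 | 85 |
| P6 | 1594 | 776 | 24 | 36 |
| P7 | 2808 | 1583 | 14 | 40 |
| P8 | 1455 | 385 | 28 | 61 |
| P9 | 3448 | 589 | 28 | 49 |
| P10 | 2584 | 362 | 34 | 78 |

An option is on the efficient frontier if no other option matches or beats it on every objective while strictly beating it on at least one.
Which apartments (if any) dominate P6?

P1: worse on rent (2645 vs 1594).
P2: worse on rent (3765 vs 1594).
P3: worse on rent (3759 vs 1594).
P4: worse on rent (3356 vs 1594).
P5: worse on rent (3252 vs 1594).
P7: worse on rent (2808 vs 1594).
P8: worse on size (385 vs 776).
P9: worse on rent (3448 vs 1594).
P10: worse on rent (2584 vs 1594).
No option dominates P6.

none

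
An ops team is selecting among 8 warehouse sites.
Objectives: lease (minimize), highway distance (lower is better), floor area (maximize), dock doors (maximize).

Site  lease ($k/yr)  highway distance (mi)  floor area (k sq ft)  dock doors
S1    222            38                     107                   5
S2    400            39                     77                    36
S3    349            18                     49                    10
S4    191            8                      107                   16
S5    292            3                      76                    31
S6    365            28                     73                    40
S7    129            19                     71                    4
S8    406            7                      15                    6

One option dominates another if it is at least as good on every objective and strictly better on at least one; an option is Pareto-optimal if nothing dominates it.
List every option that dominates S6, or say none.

none

S1: worse on highway distance (38 vs 28).
S2: worse on lease (400 vs 365).
S3: worse on floor area (49 vs 73).
S4: worse on dock doors (16 vs 40).
S5: worse on dock doors (31 vs 40).
S7: worse on floor area (71 vs 73).
S8: worse on lease (406 vs 365).
No option dominates S6.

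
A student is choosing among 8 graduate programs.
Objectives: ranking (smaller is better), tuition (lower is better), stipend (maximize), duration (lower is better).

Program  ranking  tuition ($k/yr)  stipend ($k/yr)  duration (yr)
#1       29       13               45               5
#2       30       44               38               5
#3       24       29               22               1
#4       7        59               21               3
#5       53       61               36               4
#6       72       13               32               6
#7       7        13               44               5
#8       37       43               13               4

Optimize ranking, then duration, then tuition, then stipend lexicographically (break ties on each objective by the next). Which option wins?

First minimize ranking: best is 7, kept {#4, #7}.
Then minimize duration: best is 3, kept {#4}.

#4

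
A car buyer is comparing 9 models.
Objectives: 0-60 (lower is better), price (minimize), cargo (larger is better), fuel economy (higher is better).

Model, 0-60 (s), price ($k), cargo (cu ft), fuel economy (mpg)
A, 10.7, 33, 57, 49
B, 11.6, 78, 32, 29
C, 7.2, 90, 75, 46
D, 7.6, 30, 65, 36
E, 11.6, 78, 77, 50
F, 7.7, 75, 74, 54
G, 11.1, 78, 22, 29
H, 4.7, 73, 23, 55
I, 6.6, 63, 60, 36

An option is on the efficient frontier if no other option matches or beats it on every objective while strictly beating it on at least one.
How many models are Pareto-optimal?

7

A: not dominated.
B: dominated by A (0-60 10.7≤11.6, price 33≤78, cargo 57≥32, fuel economy 49≥29).
C: not dominated.
D: not dominated (best price).
E: not dominated (best cargo).
F: not dominated.
G: dominated by A (0-60 10.7≤11.1, price 33≤78, cargo 57≥22, fuel economy 49≥29).
H: not dominated (best 0-60).
I: not dominated.
Pareto-optimal: A, C, D, E, F, H, I → 7.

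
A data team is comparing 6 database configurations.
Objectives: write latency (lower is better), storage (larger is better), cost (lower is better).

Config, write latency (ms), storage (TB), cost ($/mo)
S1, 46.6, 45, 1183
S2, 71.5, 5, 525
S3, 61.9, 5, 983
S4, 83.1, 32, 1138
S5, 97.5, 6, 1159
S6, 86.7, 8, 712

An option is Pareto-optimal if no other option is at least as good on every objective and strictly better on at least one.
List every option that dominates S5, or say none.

S4, S6

S4: write latency 83.1≤97.5, storage 32≥6, cost 1138≤1159 — dominates S5.
S6: write latency 86.7≤97.5, storage 8≥6, cost 712≤1159 — dominates S5.
Others (S1, S2, S3) are each worse than S5 on at least one objective.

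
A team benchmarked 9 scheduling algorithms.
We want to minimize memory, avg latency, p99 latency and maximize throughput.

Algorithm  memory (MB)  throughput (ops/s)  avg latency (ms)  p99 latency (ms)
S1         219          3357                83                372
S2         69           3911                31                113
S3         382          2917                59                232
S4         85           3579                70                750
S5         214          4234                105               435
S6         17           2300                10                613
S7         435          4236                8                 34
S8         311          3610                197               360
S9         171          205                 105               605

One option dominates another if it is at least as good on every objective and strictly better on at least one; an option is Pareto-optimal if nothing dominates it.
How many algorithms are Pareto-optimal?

S1: dominated by S2 (memory 69≤219, throughput 3911≥3357, avg latency 31≤83, p99 latency 113≤372).
S2: not dominated.
S3: dominated by S2 (memory 69≤382, throughput 3911≥2917, avg latency 31≤59, p99 latency 113≤232).
S4: dominated by S2 (memory 69≤85, throughput 3911≥3579, avg latency 31≤70, p99 latency 113≤750).
S5: not dominated.
S6: not dominated (best memory).
S7: not dominated (best throughput).
S8: dominated by S2 (memory 69≤311, throughput 3911≥3610, avg latency 31≤197, p99 latency 113≤360).
S9: dominated by S2 (memory 69≤171, throughput 3911≥205, avg latency 31≤105, p99 latency 113≤605).
Pareto-optimal: S2, S5, S6, S7 → 4.

4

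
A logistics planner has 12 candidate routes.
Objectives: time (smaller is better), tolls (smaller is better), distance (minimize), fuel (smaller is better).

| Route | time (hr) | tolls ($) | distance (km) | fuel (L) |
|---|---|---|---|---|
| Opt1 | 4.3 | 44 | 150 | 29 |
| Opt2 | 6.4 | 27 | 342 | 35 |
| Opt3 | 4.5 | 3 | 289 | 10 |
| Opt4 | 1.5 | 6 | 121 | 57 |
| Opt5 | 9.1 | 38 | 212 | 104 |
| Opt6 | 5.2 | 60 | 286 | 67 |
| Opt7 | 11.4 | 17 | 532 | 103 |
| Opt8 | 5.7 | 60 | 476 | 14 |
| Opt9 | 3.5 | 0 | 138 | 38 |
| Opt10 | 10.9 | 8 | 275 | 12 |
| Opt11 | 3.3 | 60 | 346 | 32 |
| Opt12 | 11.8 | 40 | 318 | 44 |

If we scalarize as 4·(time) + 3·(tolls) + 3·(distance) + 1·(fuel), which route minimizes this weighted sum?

Opt1: 4·4.3 + 3·44 + 3·150 + 1·29 = 628.2
Opt2: 4·6.4 + 3·27 + 3·342 + 1·35 = 1167.6
Opt3: 4·4.5 + 3·3 + 3·289 + 1·10 = 904.0
Opt4: 4·1.5 + 3·6 + 3·121 + 1·57 = 444.0
Opt5: 4·9.1 + 3·38 + 3·212 + 1·104 = 890.4
Opt6: 4·5.2 + 3·60 + 3·286 + 1·67 = 1125.8
Opt7: 4·11.4 + 3·17 + 3·532 + 1·103 = 1795.6
Opt8: 4·5.7 + 3·60 + 3·476 + 1·14 = 1644.8
Opt9: 4·3.5 + 3·0 + 3·138 + 1·38 = 466.0
Opt10: 4·10.9 + 3·8 + 3·275 + 1·12 = 904.6
Opt11: 4·3.3 + 3·60 + 3·346 + 1·32 = 1263.2
Opt12: 4·11.8 + 3·40 + 3·318 + 1·44 = 1165.2
Lowest: Opt4 at 444.0.

Opt4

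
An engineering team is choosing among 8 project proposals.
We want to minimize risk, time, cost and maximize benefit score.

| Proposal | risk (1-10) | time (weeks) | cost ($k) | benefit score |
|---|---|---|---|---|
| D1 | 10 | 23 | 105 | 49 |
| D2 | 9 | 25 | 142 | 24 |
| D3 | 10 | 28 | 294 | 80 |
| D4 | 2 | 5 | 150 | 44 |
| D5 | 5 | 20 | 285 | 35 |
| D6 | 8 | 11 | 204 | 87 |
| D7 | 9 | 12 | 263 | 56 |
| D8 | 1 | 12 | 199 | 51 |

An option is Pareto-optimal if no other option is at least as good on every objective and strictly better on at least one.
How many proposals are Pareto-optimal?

D1: not dominated (best cost).
D2: not dominated.
D3: dominated by D6 (risk 8≤10, time 11≤28, cost 204≤294, benefit score 87≥80).
D4: not dominated (best time).
D5: dominated by D4 (risk 2≤5, time 5≤20, cost 150≤285, benefit score 44≥35).
D6: not dominated (best benefit score).
D7: dominated by D6 (risk 8≤9, time 11≤12, cost 204≤263, benefit score 87≥56).
D8: not dominated (best risk).
Pareto-optimal: D1, D2, D4, D6, D8 → 5.

5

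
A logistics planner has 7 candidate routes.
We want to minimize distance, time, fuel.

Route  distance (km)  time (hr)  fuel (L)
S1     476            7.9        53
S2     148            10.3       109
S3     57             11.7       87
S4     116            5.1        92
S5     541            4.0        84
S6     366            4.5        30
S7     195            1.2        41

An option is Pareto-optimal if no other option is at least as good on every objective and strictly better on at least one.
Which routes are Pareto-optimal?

S1: dominated by S6 (distance 366≤476, time 4.5≤7.9, fuel 30≤53).
S2: dominated by S4 (distance 116≤148, time 5.1≤10.3, fuel 92≤109).
S3: not dominated (best distance).
S4: not dominated.
S5: dominated by S7 (distance 195≤541, time 1.2≤4.0, fuel 41≤84).
S6: not dominated (best fuel).
S7: not dominated (best time).

S3, S4, S6, S7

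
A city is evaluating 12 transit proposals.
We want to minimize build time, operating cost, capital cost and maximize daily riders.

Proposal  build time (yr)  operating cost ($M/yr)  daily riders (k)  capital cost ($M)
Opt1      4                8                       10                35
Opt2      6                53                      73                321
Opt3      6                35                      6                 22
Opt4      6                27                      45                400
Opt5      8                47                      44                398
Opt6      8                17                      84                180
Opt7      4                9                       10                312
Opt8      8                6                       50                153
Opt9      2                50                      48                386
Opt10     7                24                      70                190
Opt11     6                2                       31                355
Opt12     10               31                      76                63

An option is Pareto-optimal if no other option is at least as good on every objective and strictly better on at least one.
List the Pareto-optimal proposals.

Opt1, Opt2, Opt3, Opt4, Opt6, Opt8, Opt9, Opt10, Opt11, Opt12

Opt1: not dominated.
Opt2: not dominated.
Opt3: not dominated (best capital cost).
Opt4: not dominated.
Opt5: dominated by Opt6 (build time 8≤8, operating cost 17≤47, daily riders 84≥44, capital cost 180≤398).
Opt6: not dominated (best daily riders).
Opt7: dominated by Opt1 (build time 4≤4, operating cost 8≤9, daily riders 10≥10, capital cost 35≤312).
Opt8: not dominated.
Opt9: not dominated (best build time).
Opt10: not dominated.
Opt11: not dominated (best operating cost).
Opt12: not dominated.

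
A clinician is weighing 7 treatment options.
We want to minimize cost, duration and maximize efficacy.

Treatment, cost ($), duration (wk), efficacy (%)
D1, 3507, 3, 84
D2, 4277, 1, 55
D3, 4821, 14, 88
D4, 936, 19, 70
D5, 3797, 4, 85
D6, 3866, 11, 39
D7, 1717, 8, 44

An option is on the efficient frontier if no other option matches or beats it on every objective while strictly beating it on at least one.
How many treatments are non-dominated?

D1: not dominated.
D2: not dominated (best duration).
D3: not dominated (best efficacy).
D4: not dominated (best cost).
D5: not dominated.
D6: dominated by D1 (cost 3507≤3866, duration 3≤11, efficacy 84≥39).
D7: not dominated.
Pareto-optimal: D1, D2, D3, D4, D5, D7 → 6.

6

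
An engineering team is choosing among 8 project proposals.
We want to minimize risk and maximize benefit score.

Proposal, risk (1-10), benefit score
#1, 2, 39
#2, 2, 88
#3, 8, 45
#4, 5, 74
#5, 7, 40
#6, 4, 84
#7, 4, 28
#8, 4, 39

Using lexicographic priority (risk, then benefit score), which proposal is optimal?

#2

First minimize risk: best is 2, kept {#1, #2}.
Then maximize benefit score: best is 88, kept {#2}.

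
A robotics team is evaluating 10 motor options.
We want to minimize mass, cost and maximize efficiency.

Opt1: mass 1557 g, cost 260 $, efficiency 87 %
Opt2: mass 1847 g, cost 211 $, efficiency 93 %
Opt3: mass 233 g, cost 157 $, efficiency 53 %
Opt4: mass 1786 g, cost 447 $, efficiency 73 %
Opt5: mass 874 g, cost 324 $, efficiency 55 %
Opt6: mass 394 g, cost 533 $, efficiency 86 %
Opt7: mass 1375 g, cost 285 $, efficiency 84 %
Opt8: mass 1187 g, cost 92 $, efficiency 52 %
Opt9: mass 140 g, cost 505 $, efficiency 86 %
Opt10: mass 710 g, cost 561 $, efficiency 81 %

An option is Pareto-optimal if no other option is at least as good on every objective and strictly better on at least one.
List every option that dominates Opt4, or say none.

Opt1: mass 1557≤1786, cost 260≤447, efficiency 87≥73 — dominates Opt4.
Opt7: mass 1375≤1786, cost 285≤447, efficiency 84≥73 — dominates Opt4.
Others (Opt2, Opt3, Opt5, Opt6, Opt8, Opt9, Opt10) are each worse than Opt4 on at least one objective.

Opt1, Opt7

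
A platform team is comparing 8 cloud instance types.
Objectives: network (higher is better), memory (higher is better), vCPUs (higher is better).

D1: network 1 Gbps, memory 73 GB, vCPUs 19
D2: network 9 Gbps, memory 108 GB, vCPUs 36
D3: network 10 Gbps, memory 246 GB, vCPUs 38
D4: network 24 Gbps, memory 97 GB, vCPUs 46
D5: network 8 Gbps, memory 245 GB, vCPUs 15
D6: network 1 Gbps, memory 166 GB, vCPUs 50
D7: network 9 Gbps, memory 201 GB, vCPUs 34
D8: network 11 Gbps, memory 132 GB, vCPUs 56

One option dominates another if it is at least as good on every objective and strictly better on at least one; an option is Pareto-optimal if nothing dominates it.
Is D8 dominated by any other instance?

D1: worse on network (1 vs 11).
D2: worse on network (9 vs 11).
D3: worse on network (10 vs 11).
D4: worse on memory (97 vs 132).
D5: worse on network (8 vs 11).
D6: worse on network (1 vs 11).
D7: worse on network (9 vs 11).
No option is at least as good as D8 on every objective and strictly better on one.

No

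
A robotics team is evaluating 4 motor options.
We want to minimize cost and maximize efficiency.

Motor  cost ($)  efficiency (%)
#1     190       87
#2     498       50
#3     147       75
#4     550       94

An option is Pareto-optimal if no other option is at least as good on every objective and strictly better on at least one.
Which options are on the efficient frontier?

#1, #3, #4

#1: not dominated.
#2: dominated by #1 (cost 190≤498, efficiency 87≥50).
#3: not dominated (best cost).
#4: not dominated (best efficiency).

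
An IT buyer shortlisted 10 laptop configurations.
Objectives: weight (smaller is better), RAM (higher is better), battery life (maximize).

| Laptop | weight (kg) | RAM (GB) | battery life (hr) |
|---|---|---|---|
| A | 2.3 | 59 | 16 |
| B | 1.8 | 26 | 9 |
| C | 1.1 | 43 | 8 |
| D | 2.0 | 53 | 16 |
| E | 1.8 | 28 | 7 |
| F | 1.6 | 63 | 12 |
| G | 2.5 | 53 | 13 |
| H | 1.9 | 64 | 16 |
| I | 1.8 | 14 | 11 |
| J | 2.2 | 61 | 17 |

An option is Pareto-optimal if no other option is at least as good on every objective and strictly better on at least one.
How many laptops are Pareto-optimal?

4

A: dominated by H (weight 1.9≤2.3, RAM 64≥59, battery life 16≥16).
B: dominated by F (weight 1.6≤1.8, RAM 63≥26, battery life 12≥9).
C: not dominated (best weight).
D: dominated by H (weight 1.9≤2.0, RAM 64≥53, battery life 16≥16).
E: dominated by C (weight 1.1≤1.8, RAM 43≥28, battery life 8≥7).
F: not dominated.
G: dominated by A (weight 2.3≤2.5, RAM 59≥53, battery life 16≥13).
H: not dominated (best RAM).
I: dominated by F (weight 1.6≤1.8, RAM 63≥14, battery life 12≥11).
J: not dominated (best battery life).
Pareto-optimal: C, F, H, J → 4.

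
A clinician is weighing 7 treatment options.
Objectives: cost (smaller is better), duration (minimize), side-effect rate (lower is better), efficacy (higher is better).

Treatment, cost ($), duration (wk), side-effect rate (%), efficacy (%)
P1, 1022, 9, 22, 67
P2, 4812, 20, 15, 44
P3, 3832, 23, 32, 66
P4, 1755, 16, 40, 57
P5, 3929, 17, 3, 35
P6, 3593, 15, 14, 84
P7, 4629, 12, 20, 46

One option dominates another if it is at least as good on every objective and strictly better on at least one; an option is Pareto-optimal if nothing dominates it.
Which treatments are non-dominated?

P1, P5, P6, P7

P1: not dominated (best cost).
P2: dominated by P6 (cost 3593≤4812, duration 15≤20, side-effect rate 14≤15, efficacy 84≥44).
P3: dominated by P1 (cost 1022≤3832, duration 9≤23, side-effect rate 22≤32, efficacy 67≥66).
P4: dominated by P1 (cost 1022≤1755, duration 9≤16, side-effect rate 22≤40, efficacy 67≥57).
P5: not dominated (best side-effect rate).
P6: not dominated (best efficacy).
P7: not dominated.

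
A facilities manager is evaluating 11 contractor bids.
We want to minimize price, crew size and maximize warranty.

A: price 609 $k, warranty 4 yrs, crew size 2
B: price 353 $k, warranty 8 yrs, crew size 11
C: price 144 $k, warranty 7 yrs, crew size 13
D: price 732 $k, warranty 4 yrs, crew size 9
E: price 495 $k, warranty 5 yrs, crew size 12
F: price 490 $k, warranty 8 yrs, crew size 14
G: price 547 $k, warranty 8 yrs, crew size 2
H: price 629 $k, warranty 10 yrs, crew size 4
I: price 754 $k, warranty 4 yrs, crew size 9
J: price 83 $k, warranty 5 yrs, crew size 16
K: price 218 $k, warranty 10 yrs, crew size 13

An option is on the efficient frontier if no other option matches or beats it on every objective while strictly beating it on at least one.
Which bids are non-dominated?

A: dominated by G (price 547≤609, warranty 8≥4, crew size 2≤2).
B: not dominated.
C: not dominated.
D: dominated by A (price 609≤732, warranty 4≥4, crew size 2≤9).
E: dominated by B (price 353≤495, warranty 8≥5, crew size 11≤12).
F: dominated by B (price 353≤490, warranty 8≥8, crew size 11≤14).
G: not dominated.
H: not dominated.
I: dominated by A (price 609≤754, warranty 4≥4, crew size 2≤9).
J: not dominated (best price).
K: not dominated.

B, C, G, H, J, K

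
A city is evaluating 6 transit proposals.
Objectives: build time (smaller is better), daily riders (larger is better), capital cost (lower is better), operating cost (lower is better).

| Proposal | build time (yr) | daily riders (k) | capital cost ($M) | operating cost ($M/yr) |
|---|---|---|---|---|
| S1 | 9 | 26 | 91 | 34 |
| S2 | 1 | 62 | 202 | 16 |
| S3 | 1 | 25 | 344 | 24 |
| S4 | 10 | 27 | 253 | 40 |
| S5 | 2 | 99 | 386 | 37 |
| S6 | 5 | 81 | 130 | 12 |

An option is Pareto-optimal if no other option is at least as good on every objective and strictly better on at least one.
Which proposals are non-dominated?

S1, S2, S5, S6

S1: not dominated (best capital cost).
S2: not dominated.
S3: dominated by S2 (build time 1≤1, daily riders 62≥25, capital cost 202≤344, operating cost 16≤24).
S4: dominated by S2 (build time 1≤10, daily riders 62≥27, capital cost 202≤253, operating cost 16≤40).
S5: not dominated (best daily riders).
S6: not dominated (best operating cost).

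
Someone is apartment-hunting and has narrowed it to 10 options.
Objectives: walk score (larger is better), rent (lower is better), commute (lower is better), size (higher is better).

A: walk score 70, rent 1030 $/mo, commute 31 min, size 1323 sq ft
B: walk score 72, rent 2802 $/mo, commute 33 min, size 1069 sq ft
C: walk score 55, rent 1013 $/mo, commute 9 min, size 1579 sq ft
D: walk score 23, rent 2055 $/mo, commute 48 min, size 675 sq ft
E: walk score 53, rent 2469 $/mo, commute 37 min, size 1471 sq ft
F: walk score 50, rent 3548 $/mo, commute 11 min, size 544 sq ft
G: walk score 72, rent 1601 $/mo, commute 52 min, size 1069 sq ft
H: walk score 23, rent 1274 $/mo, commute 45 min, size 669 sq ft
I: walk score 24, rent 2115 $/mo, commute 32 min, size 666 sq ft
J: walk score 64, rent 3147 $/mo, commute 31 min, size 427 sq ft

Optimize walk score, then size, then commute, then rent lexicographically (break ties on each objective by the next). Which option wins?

B

First maximize walk score: best is 72, kept {B, G}.
Then maximize size: best is 1069, kept {B, G}.
Then minimize commute: best is 33, kept {B}.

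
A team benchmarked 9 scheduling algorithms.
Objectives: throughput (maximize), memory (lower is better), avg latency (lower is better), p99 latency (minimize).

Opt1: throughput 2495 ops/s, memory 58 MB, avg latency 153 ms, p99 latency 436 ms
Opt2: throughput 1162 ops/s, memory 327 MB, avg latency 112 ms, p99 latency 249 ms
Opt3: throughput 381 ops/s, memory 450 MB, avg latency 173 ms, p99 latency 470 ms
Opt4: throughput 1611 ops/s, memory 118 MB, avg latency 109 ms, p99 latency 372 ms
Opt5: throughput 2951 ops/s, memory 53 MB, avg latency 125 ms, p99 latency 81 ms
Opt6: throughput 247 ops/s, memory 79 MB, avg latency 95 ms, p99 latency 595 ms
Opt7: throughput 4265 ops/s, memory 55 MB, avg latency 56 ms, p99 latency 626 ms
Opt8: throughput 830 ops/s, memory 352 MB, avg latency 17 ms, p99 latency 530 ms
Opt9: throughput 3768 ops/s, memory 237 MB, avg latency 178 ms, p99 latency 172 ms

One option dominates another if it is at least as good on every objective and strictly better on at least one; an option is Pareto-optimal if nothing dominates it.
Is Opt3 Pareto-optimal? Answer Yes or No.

No

Opt1 vs Opt3: throughput 2495≥381, memory 58≤450, avg latency 153≤173, p99 latency 436≤470 — Opt1 is at least as good on every objective and strictly better on at least one, so Opt1 dominates Opt3.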